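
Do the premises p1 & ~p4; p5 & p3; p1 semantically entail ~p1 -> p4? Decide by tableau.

Yes

Initial set: {(p1 & ~p4); (p5 & p3); p1; ~(~p1 -> p4)}.
(p1 & ~p4): α-rule — add p1, ~p4.
(p5 & p3): α-rule — add p5, p3.
~(~p1 -> p4): α-rule — add ~p1, ~p4.
× closes — contains both p1 and ~p1.
All 1 branch closes.
Every branch closed, so the premises entail the conclusion.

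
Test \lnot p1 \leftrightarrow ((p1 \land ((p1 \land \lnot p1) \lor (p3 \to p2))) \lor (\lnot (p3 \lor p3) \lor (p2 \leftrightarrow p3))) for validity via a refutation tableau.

Assume the negation and expand:
Initial set: {F (\lnot p1 \leftrightarrow ((p1 \land ((p1 \land \lnot p1) \lor (p3 \to p2))) \lor (\lnot (p3 \lor p3) \lor (p2 \leftrightarrow p3))))}.
F (\lnot p1 \leftrightarrow ((p1 \land ((p1 \land \lnot p1) \lor (p3 \to p2))) \lor (\lnot (p3 \lor p3) \lor (p2 \leftrightarrow p3)))): β-rule — branch into T \lnot p1, F ((p1 \land ((p1 \land \lnot p1) \lor (p3 \to p2))) \lor (\lnot (p3 \lor p3) \lor (p2 \leftrightarrow p3)))  //  F \lnot p1, T ((p1 \land ((p1 \land \lnot p1) \lor (p3 \to p2))) \lor (\lnot (p3 \lor p3) \lor (p2 \leftrightarrow p3))).
  branch 1 (add T \lnot p1, F ((p1 \land ((p1 \land \lnot p1) \lor (p3 \to p2))) \lor (\lnot (p3 \lor p3) \lor (p2 \leftrightarrow p3)))):
    F ((p1 \land ((p1 \land \lnot p1) \lor (p3 \to p2))) \lor (\lnot (p3 \lor p3) \lor (p2 \leftrightarrow p3))): α-rule — add F (p1 \land ((p1 \land \lnot p1) \lor (p3 \to p2))), F (\lnot (p3 \lor p3) \lor (p2 \leftrightarrow p3)).
    F (\lnot (p3 \lor p3) \lor (p2 \leftrightarrow p3)): α-rule — add F \lnot (p3 \lor p3), F (p2 \leftrightarrow p3).
    F (p1 \land ((p1 \land \lnot p1) \lor (p3 \to p2))): β-rule — branch into F p1  //  F ((p1 \land \lnot p1) \lor (p3 \to p2)).
      branch 1.1 (add F p1):
        F \lnot (p3 \lor p3): β-rule — branch into T p3  //  T p3.
          branch 1.1.1 (add T p3):
            F (p2 \leftrightarrow p3): β-rule — branch into T p2, F p3  //  F p2, T p3.
              branch 1.1.1.1 (add T p2, F p3):
                × closes — contains both p3 and \lnot p3.
              branch 1.1.1.2 (add F p2, T p3):
                ○ open, literals {p1=0, p2=0, p3=1}.
          branch 1.1.2 (add T p3):
            F (p2 \leftrightarrow p3): β-rule — branch into T p2, F p3  //  F p2, T p3.
              branch 1.1.2.1 (add T p2, F p3):
                × closes — contains both p3 and \lnot p3.
              branch 1.1.2.2 (add F p2, T p3):
                ○ open, literals {p1=0, p2=0, p3=1}.
      branch 1.2 (add F ((p1 \land \lnot p1) \lor (p3 \to p2))):
        F ((p1 \land \lnot p1) \lor (p3 \to p2)): α-rule — add F (p1 \land \lnot p1), F (p3 \to p2).
        F (p3 \to p2): α-rule — add T p3, F p2.
        F \lnot (p3 \lor p3): β-rule — branch into T p3  //  T p3.
          branch 1.2.1 (add T p3):
            F (p2 \leftrightarrow p3): β-rule — branch into T p2, F p3  //  F p2, T p3.
              branch 1.2.1.1 (add T p2, F p3):
                × closes — contains both p2 and \lnot p2.
              branch 1.2.1.2 (add F p2, T p3):
                F (p1 \land \lnot p1): β-rule — branch into F p1  //  F \lnot p1.
                  branch 1.2.1.2.1 (add F p1):
                    ○ open, literals {p1=0, p2=0, p3=1}.
                  branch 1.2.1.2.2 (add F \lnot p1):
                    × closes — contains both p1 and \lnot p1.
          branch 1.2.2 (add T p3):
            F (p2 \leftrightarrow p3): β-rule — branch into T p2, F p3  //  F p2, T p3.
              branch 1.2.2.1 (add T p2, F p3):
                × closes — contains both p2 and \lnot p2.
              branch 1.2.2.2 (add F p2, T p3):
                F (p1 \land \lnot p1): β-rule — branch into F p1  //  F \lnot p1.
                  branch 1.2.2.2.1 (add F p1):
                    ○ open, literals {p1=0, p2=0, p3=1}.
                  branch 1.2.2.2.2 (add F \lnot p1):
                    × closes — contains both p1 and \lnot p1.
  branch 2 (add F \lnot p1, T ((p1 \land ((p1 \land \lnot p1) \lor (p3 \to p2))) \lor (\lnot (p3 \lor p3) \lor (p2 \leftrightarrow p3)))):
    T ((p1 \land ((p1 \land \lnot p1) \lor (p3 \to p2))) \lor (\lnot (p3 \lor p3) \lor (p2 \leftrightarrow p3))): β-rule — branch into T (p1 \land ((p1 \land \lnot p1) \lor (p3 \to p2)))  //  T (\lnot (p3 \lor p3) \lor (p2 \leftrightarrow p3)).
      branch 2.1 (add T (p1 \land ((p1 \land \lnot p1) \lor (p3 \to p2)))):
        T (p1 \land ((p1 \land \lnot p1) \lor (p3 \to p2))): α-rule — add T p1, T ((p1 \land \lnot p1) \lor (p3 \to p2)).
        T ((p1 \land \lnot p1) \lor (p3 \to p2)): β-rule — branch into T (p1 \land \lnot p1)  //  T (p3 \to p2).
          branch 2.1.1 (add T (p1 \land \lnot p1)):
            T (p1 \land \lnot p1): α-rule — add T p1, T \lnot p1.
            × closes — contains both p1 and \lnot p1.
          branch 2.1.2 (add T (p3 \to p2)):
            T (p3 \to p2): β-rule — branch into F p3  //  T p2.
              branch 2.1.2.1 (add F p3):
                ○ open, literals {p1=1, p3=0}.
              branch 2.1.2.2 (add T p2):
                ○ open, literals {p1=1, p2=1}.
      branch 2.2 (add T (\lnot (p3 \lor p3) \lor (p2 \leftrightarrow p3))):
        T (\lnot (p3 \lor p3) \lor (p2 \leftrightarrow p3)): β-rule — branch into T \lnot (p3 \lor p3)  //  T (p2 \leftrightarrow p3).
          branch 2.2.1 (add T \lnot (p3 \lor p3)):
            T \lnot (p3 \lor p3): α-rule — add F p3, F p3.
            ○ open, literals {p1=1, p3=0}.
          branch 2.2.2 (add T (p2 \leftrightarrow p3)):
            T (p2 \leftrightarrow p3): β-rule — branch into T p2, T p3  //  F p2, F p3.
              branch 2.2.2.1 (add T p2, T p3):
                ○ open, literals {p1=1, p2=1, p3=1}.
              branch 2.2.2.2 (add F p2, F p3):
                ○ open, literals {p1=1, p2=0, p3=0}.
7 branches closed, 9 open.
An open branch gives a countermodel: p1=0, p2=0, p3=1 (unmentioned atoms arbitrary); under it the original formula is false.

Not valid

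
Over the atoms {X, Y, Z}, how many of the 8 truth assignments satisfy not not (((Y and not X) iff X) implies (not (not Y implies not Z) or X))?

7

Initial set: {not not (((Y and not X) iff X) implies (not (not Y implies not Z) or X))}.
not not (((Y and not X) iff X) implies (not (not Y implies not Z) or X)): drop double negation, giving (((Y and not X) iff X) implies (not (not Y implies not Z) or X)).
(((Y and not X) iff X) implies (not (not Y implies not Z) or X)): β-rule — branch into not ((Y and not X) iff X)  //  (not (not Y implies not Z) or X).
  branch 1 (add not ((Y and not X) iff X)):
    not ((Y and not X) iff X): β-rule — branch into (Y and not X), not X  //  not (Y and not X), X.
      branch 1.1 (add (Y and not X), not X):
        (Y and not X): α-rule — add Y, not X.
        ○ open, literals {X=false, Y=true}.
      branch 1.2 (add not (Y and not X), X):
        not (Y and not X): β-rule — branch into not Y  //  not not X.
          branch 1.2.1 (add not Y):
            ○ open, literals {X=true, Y=false}.
          branch 1.2.2 (add not not X):
            ○ open, literals {X=true}.
  branch 2 (add (not (not Y implies not Z) or X)):
    (not (not Y implies not Z) or X): β-rule — branch into not (not Y implies not Z)  //  X.
      branch 2.1 (add not (not Y implies not Z)):
        not (not Y implies not Z): α-rule — add not Y, not not Z.
        ○ open, literals {Y=false, Z=true}.
      branch 2.2 (add X):
        ○ open, literals {X=true}.
0 branches closed, 5 open.
Each open branch fixes some atoms; the unmentioned ones are free. Counting distinct full assignments: branch {X=false, Y=true} (Z) contributes 2 new; branch {X=true, Y=false} (Z) contributes 2 new; branch {X=true} (Y, Z) contributes 2 new; branch {Y=false, Z=true} (X) contributes 1 new; branch {X=true} (Y, Z) contributes 0 new. Total: 7.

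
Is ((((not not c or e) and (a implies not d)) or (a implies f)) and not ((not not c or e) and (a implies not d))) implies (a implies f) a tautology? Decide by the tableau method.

Valid

Assume the negation and expand:
Initial set: {not (((((not not c or e) and (a implies not d)) or (a implies f)) and not ((not not c or e) and (a implies not d))) implies (a implies f))}.
not (((((not not c or e) and (a implies not d)) or (a implies f)) and not ((not not c or e) and (a implies not d))) implies (a implies f)): α-rule — add ((((not not c or e) and (a implies not d)) or (a implies f)) and not ((not not c or e) and (a implies not d))), not (a implies f).
((((not not c or e) and (a implies not d)) or (a implies f)) and not ((not not c or e) and (a implies not d))): α-rule — add (((not not c or e) and (a implies not d)) or (a implies f)), not ((not not c or e) and (a implies not d)).
not (a implies f): α-rule — add a, not f.
(((not not c or e) and (a implies not d)) or (a implies f)): β-rule — branch into ((not not c or e) and (a implies not d))  //  (a implies f).
  branch 1 (add ((not not c or e) and (a implies not d))):
    ((not not c or e) and (a implies not d)): α-rule — add (not not c or e), (a implies not d).
    not ((not not c or e) and (a implies not d)): β-rule — branch into not (not not c or e)  //  not (a implies not d).
      branch 1.1 (add not (not not c or e)):
        not (not not c or e): α-rule — add not not not c, not e.
        not not not c: drop double negation, giving not c.
        (not not c or e): β-rule — branch into not not c  //  e.
          branch 1.1.1 (add not not c):
            not not c: drop double negation, giving c.
            × closes — contains both c and not c.
          branch 1.1.2 (add e):
            × closes — contains both e and not e.
      branch 1.2 (add not (a implies not d)):
        not (a implies not d): α-rule — add a, not not d.
        (not not c or e): β-rule — branch into not not c  //  e.
          branch 1.2.1 (add not not c):
            not not c: drop double negation, giving c.
            (a implies not d): β-rule — branch into not a  //  not d.
              branch 1.2.1.1 (add not a):
                × closes — contains both a and not a.
              branch 1.2.1.2 (add not d):
                × closes — contains both d and not d.
          branch 1.2.2 (add e):
            (a implies not d): β-rule — branch into not a  //  not d.
              branch 1.2.2.1 (add not a):
                × closes — contains both a and not a.
              branch 1.2.2.2 (add not d):
                × closes — contains both d and not d.
  branch 2 (add (a implies f)):
    not ((not not c or e) and (a implies not d)): β-rule — branch into not (not not c or e)  //  not (a implies not d).
      branch 2.1 (add not (not not c or e)):
        not (not not c or e): α-rule — add not not not c, not e.
        not not not c: drop double negation, giving not c.
        (a implies f): β-rule — branch into not a  //  f.
          branch 2.1.1 (add not a):
            × closes — contains both a and not a.
          branch 2.1.2 (add f):
            × closes — contains both f and not f.
      branch 2.2 (add not (a implies not d)):
        not (a implies not d): α-rule — add a, not not d.
        (a implies f): β-rule — branch into not a  //  f.
          branch 2.2.1 (add not a):
            × closes — contains both a and not a.
          branch 2.2.2 (add f):
            × closes — contains both f and not f.
All 10 branches close.
Every branch closed, so the negation is unsatisfiable and the formula is valid.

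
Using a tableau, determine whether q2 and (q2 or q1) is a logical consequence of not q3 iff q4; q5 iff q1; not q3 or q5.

No

Initial set: {T (not q3 iff q4); T (q5 iff q1); T (not q3 or q5); F (q2 and (q2 or q1))}.
T (not q3 iff q4): β-rule — branch into T not q3, T q4  //  F not q3, F q4.
  branch 1 (add T not q3, T q4):
    T (q5 iff q1): β-rule — branch into T q5, T q1  //  F q5, F q1.
      branch 1.1 (add T q5, T q1):
        T (not q3 or q5): β-rule — branch into T not q3  //  T q5.
          branch 1.1.1 (add T not q3):
            F (q2 and (q2 or q1)): β-rule — branch into F q2  //  F (q2 or q1).
              branch 1.1.1.1 (add F q2):
                ○ open, literals {q1=1, q2=0, q3=0, q4=1, q5=1}.
              branch 1.1.1.2 (add F (q2 or q1)):
                F (q2 or q1): α-rule — add F q2, F q1.
                × closes — contains both q1 and not q1.
          branch 1.1.2 (add T q5):
            F (q2 and (q2 or q1)): β-rule — branch into F q2  //  F (q2 or q1).
              branch 1.1.2.1 (add F q2):
                ○ open, literals {q1=1, q2=0, q3=0, q4=1, q5=1}.
              branch 1.1.2.2 (add F (q2 or q1)):
                F (q2 or q1): α-rule — add F q2, F q1.
                × closes — contains both q1 and not q1.
      branch 1.2 (add F q5, F q1):
        T (not q3 or q5): β-rule — branch into T not q3  //  T q5.
          branch 1.2.1 (add T not q3):
            F (q2 and (q2 or q1)): β-rule — branch into F q2  //  F (q2 or q1).
              branch 1.2.1.1 (add F q2):
                ○ open, literals {q1=0, q2=0, q3=0, q4=1, q5=0}.
              branch 1.2.1.2 (add F (q2 or q1)):
                F (q2 or q1): α-rule — add F q2, F q1.
                ○ open, literals {q1=0, q2=0, q3=0, q4=1, q5=0}.
          branch 1.2.2 (add T q5):
            × closes — contains both q5 and not q5.
  branch 2 (add F not q3, F q4):
    T (q5 iff q1): β-rule — branch into T q5, T q1  //  F q5, F q1.
      branch 2.1 (add T q5, T q1):
        T (not q3 or q5): β-rule — branch into T not q3  //  T q5.
          branch 2.1.1 (add T not q3):
            × closes — contains both q3 and not q3.
          branch 2.1.2 (add T q5):
            F (q2 and (q2 or q1)): β-rule — branch into F q2  //  F (q2 or q1).
              branch 2.1.2.1 (add F q2):
                ○ open, literals {q1=1, q2=0, q3=1, q4=0, q5=1}.
              branch 2.1.2.2 (add F (q2 or q1)):
                F (q2 or q1): α-rule — add F q2, F q1.
                × closes — contains both q1 and not q1.
      branch 2.2 (add F q5, F q1):
        T (not q3 or q5): β-rule — branch into T not q3  //  T q5.
          branch 2.2.1 (add T not q3):
            × closes — contains both q3 and not q3.
          branch 2.2.2 (add T q5):
            × closes — contains both q5 and not q5.
7 branches closed, 5 open.
An open branch gives a countermodel: q1=1, q2=0, q3=0, q4=1, q5=1 (unmentioned atoms arbitrary); the premises hold there but the conclusion fails.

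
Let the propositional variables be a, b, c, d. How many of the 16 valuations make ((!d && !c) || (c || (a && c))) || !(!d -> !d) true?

12

Initial set: {(((!d && !c) || (c || (a && c))) || !(!d -> !d))}.
(((!d && !c) || (c || (a && c))) || !(!d -> !d)): β-rule — branch into ((!d && !c) || (c || (a && c)))  //  !(!d -> !d).
  branch 1 (add ((!d && !c) || (c || (a && c)))):
    ((!d && !c) || (c || (a && c))): β-rule — branch into (!d && !c)  //  (c || (a && c)).
      branch 1.1 (add (!d && !c)):
        (!d && !c): α-rule — add !d, !c.
        ○ open, literals {c=0, d=0}.
      branch 1.2 (add (c || (a && c))):
        (c || (a && c)): β-rule — branch into c  //  (a && c).
          branch 1.2.1 (add c):
            ○ open, literals {c=1}.
          branch 1.2.2 (add (a && c)):
            (a && c): α-rule — add a, c.
            ○ open, literals {a=1, c=1}.
  branch 2 (add !(!d -> !d)):
    !(!d -> !d): α-rule — add !d, !!d.
    × closes — contains both d and !d.
1 branch closed, 3 open.
Each open branch fixes some atoms; the unmentioned ones are free. Counting distinct full assignments: branch {c=0, d=0} (a, b) contributes 4 new; branch {c=1} (a, b, d) contributes 8 new; branch {a=1, c=1} (b, d) contributes 0 new. Total: 12.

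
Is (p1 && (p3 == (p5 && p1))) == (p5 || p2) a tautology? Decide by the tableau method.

Assume the negation and expand:
Initial set: {F ((p1 && (p3 == (p5 && p1))) == (p5 || p2))}.
F ((p1 && (p3 == (p5 && p1))) == (p5 || p2)): β-rule — branch into T (p1 && (p3 == (p5 && p1))), F (p5 || p2)  //  F (p1 && (p3 == (p5 && p1))), T (p5 || p2).
  branch 1 (add T (p1 && (p3 == (p5 && p1))), F (p5 || p2)):
    T (p1 && (p3 == (p5 && p1))): α-rule — add T p1, T (p3 == (p5 && p1)).
    F (p5 || p2): α-rule — add F p5, F p2.
    T (p3 == (p5 && p1)): β-rule — branch into T p3, T (p5 && p1)  //  F p3, F (p5 && p1).
      branch 1.1 (add T p3, T (p5 && p1)):
        T (p5 && p1): α-rule — add T p5, T p1.
        × closes — contains both p5 and !p5.
      branch 1.2 (add F p3, F (p5 && p1)):
        F (p5 && p1): β-rule — branch into F p5  //  F p1.
          branch 1.2.1 (add F p5):
            ○ open, literals {p1=T, p2=F, p3=F, p5=F}.
          branch 1.2.2 (add F p1):
            × closes — contains both p1 and !p1.
  branch 2 (add F (p1 && (p3 == (p5 && p1))), T (p5 || p2)):
    F (p1 && (p3 == (p5 && p1))): β-rule — branch into F p1  //  F (p3 == (p5 && p1)).
      branch 2.1 (add F p1):
        T (p5 || p2): β-rule — branch into T p5  //  T p2.
          branch 2.1.1 (add T p5):
            ○ open, literals {p1=F, p5=T}.
          branch 2.1.2 (add T p2):
            ○ open, literals {p1=F, p2=T}.
      branch 2.2 (add F (p3 == (p5 && p1))):
        T (p5 || p2): β-rule — branch into T p5  //  T p2.
          branch 2.2.1 (add T p5):
            F (p3 == (p5 && p1)): β-rule — branch into T p3, F (p5 && p1)  //  F p3, T (p5 && p1).
              branch 2.2.1.1 (add T p3, F (p5 && p1)):
                F (p5 && p1): β-rule — branch into F p5  //  F p1.
                  branch 2.2.1.1.1 (add F p5):
                    × closes — contains both p5 and !p5.
                  branch 2.2.1.1.2 (add F p1):
                    ○ open, literals {p1=F, p3=T, p5=T}.
              branch 2.2.1.2 (add F p3, T (p5 && p1)):
                T (p5 && p1): α-rule — add T p5, T p1.
                ○ open, literals {p1=T, p3=F, p5=T}.
          branch 2.2.2 (add T p2):
            F (p3 == (p5 && p1)): β-rule — branch into T p3, F (p5 && p1)  //  F p3, T (p5 && p1).
              branch 2.2.2.1 (add T p3, F (p5 && p1)):
                F (p5 && p1): β-rule — branch into F p5  //  F p1.
                  branch 2.2.2.1.1 (add F p5):
                    ○ open, literals {p2=T, p3=T, p5=F}.
                  branch 2.2.2.1.2 (add F p1):
                    ○ open, literals {p1=F, p2=T, p3=T}.
              branch 2.2.2.2 (add F p3, T (p5 && p1)):
                T (p5 && p1): α-rule — add T p5, T p1.
                ○ open, literals {p1=T, p2=T, p3=F, p5=T}.
3 branches closed, 8 open.
An open branch gives a countermodel: p1=T, p2=F, p3=F, p5=F (unmentioned atoms arbitrary); under it the original formula is false.

Not valid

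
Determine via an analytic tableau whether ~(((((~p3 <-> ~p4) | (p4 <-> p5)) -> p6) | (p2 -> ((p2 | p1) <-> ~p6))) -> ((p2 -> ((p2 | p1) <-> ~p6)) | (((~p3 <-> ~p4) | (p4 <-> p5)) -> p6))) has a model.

Initial set: {~(((((~p3 <-> ~p4) | (p4 <-> p5)) -> p6) | (p2 -> ((p2 | p1) <-> ~p6))) -> ((p2 -> ((p2 | p1) <-> ~p6)) | (((~p3 <-> ~p4) | (p4 <-> p5)) -> p6)))}.
~(((((~p3 <-> ~p4) | (p4 <-> p5)) -> p6) | (p2 -> ((p2 | p1) <-> ~p6))) -> ((p2 -> ((p2 | p1) <-> ~p6)) | (((~p3 <-> ~p4) | (p4 <-> p5)) -> p6))): α-rule — add ((((~p3 <-> ~p4) | (p4 <-> p5)) -> p6) | (p2 -> ((p2 | p1) <-> ~p6))), ~((p2 -> ((p2 | p1) <-> ~p6)) | (((~p3 <-> ~p4) | (p4 <-> p5)) -> p6)).
~((p2 -> ((p2 | p1) <-> ~p6)) | (((~p3 <-> ~p4) | (p4 <-> p5)) -> p6)): α-rule — add ~(p2 -> ((p2 | p1) <-> ~p6)), ~(((~p3 <-> ~p4) | (p4 <-> p5)) -> p6).
~(p2 -> ((p2 | p1) <-> ~p6)): α-rule — add p2, ~((p2 | p1) <-> ~p6).
~(((~p3 <-> ~p4) | (p4 <-> p5)) -> p6): α-rule — add ((~p3 <-> ~p4) | (p4 <-> p5)), ~p6.
((((~p3 <-> ~p4) | (p4 <-> p5)) -> p6) | (p2 -> ((p2 | p1) <-> ~p6))): β-rule — branch into (((~p3 <-> ~p4) | (p4 <-> p5)) -> p6)  //  (p2 -> ((p2 | p1) <-> ~p6)).
  branch 1 (add (((~p3 <-> ~p4) | (p4 <-> p5)) -> p6)):
    ~((p2 | p1) <-> ~p6): β-rule — branch into (p2 | p1), ~~p6  //  ~(p2 | p1), ~p6.
      branch 1.1 (add (p2 | p1), ~~p6):
        × closes — contains both p6 and ~p6.
      branch 1.2 (add ~(p2 | p1), ~p6):
        ~(p2 | p1): α-rule — add ~p2, ~p1.
        × closes — contains both p2 and ~p2.
  branch 2 (add (p2 -> ((p2 | p1) <-> ~p6))):
    ~((p2 | p1) <-> ~p6): β-rule — branch into (p2 | p1), ~~p6  //  ~(p2 | p1), ~p6.
      branch 2.1 (add (p2 | p1), ~~p6):
        × closes — contains both p6 and ~p6.
      branch 2.2 (add ~(p2 | p1), ~p6):
        ~(p2 | p1): α-rule — add ~p2, ~p1.
        × closes — contains both p2 and ~p2.
All 4 branches close.
Every branch closed; the formula is unsatisfiable.

Unsatisfiable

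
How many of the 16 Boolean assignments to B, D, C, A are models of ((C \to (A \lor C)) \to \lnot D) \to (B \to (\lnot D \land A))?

14

Initial set: {T (((C \to (A \lor C)) \to \lnot D) \to (B \to (\lnot D \land A)))}.
T (((C \to (A \lor C)) \to \lnot D) \to (B \to (\lnot D \land A))): β-rule — branch into F ((C \to (A \lor C)) \to \lnot D)  //  T (B \to (\lnot D \land A)).
  branch 1 (add F ((C \to (A \lor C)) \to \lnot D)):
    F ((C \to (A \lor C)) \to \lnot D): α-rule — add T (C \to (A \lor C)), F \lnot D.
    T (C \to (A \lor C)): β-rule — branch into F C  //  T (A \lor C).
      branch 1.1 (add F C):
        ○ open, literals {C=false, D=true}.
      branch 1.2 (add T (A \lor C)):
        T (A \lor C): β-rule — branch into T A  //  T C.
          branch 1.2.1 (add T A):
            ○ open, literals {A=true, D=true}.
          branch 1.2.2 (add T C):
            ○ open, literals {C=true, D=true}.
  branch 2 (add T (B \to (\lnot D \land A))):
    T (B \to (\lnot D \land A)): β-rule — branch into F B  //  T (\lnot D \land A).
      branch 2.1 (add F B):
        ○ open, literals {B=false}.
      branch 2.2 (add T (\lnot D \land A)):
        T (\lnot D \land A): α-rule — add T \lnot D, T A.
        ○ open, literals {A=true, D=false}.
0 branches closed, 5 open.
Each open branch fixes some atoms; the unmentioned ones are free. Counting distinct full assignments: branch {C=false, D=true} (B, A) contributes 4 new; branch {A=true, D=true} (B, C) contributes 2 new; branch {C=true, D=true} (B, A) contributes 2 new; branch {B=false} (D, C, A) contributes 4 new; branch {A=true, D=false} (B, C) contributes 2 new. Total: 14.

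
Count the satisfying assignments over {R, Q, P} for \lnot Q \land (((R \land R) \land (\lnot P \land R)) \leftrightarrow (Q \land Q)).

3

Initial set: {(\lnot Q \land (((R \land R) \land (\lnot P \land R)) \leftrightarrow (Q \land Q)))}.
(\lnot Q \land (((R \land R) \land (\lnot P \land R)) \leftrightarrow (Q \land Q))): α-rule — add \lnot Q, (((R \land R) \land (\lnot P \land R)) \leftrightarrow (Q \land Q)).
(((R \land R) \land (\lnot P \land R)) \leftrightarrow (Q \land Q)): β-rule — branch into ((R \land R) \land (\lnot P \land R)), (Q \land Q)  //  \lnot ((R \land R) \land (\lnot P \land R)), \lnot (Q \land Q).
  branch 1 (add ((R \land R) \land (\lnot P \land R)), (Q \land Q)):
    ((R \land R) \land (\lnot P \land R)): α-rule — add (R \land R), (\lnot P \land R).
    (Q \land Q): α-rule — add Q, Q.
    × closes — contains both Q and \lnot Q.
  branch 2 (add \lnot ((R \land R) \land (\lnot P \land R)), \lnot (Q \land Q)):
    \lnot ((R \land R) \land (\lnot P \land R)): β-rule — branch into \lnot (R \land R)  //  \lnot (\lnot P \land R).
      branch 2.1 (add \lnot (R \land R)):
        \lnot (Q \land Q): β-rule — branch into \lnot Q  //  \lnot Q.
          branch 2.1.1 (add \lnot Q):
            \lnot (R \land R): β-rule — branch into \lnot R  //  \lnot R.
              branch 2.1.1.1 (add \lnot R):
                ○ open, literals {Q=F, R=F}.
              branch 2.1.1.2 (add \lnot R):
                ○ open, literals {Q=F, R=F}.
          branch 2.1.2 (add \lnot Q):
            \lnot (R \land R): β-rule — branch into \lnot R  //  \lnot R.
              branch 2.1.2.1 (add \lnot R):
                ○ open, literals {Q=F, R=F}.
              branch 2.1.2.2 (add \lnot R):
                ○ open, literals {Q=F, R=F}.
      branch 2.2 (add \lnot (\lnot P \land R)):
        \lnot (Q \land Q): β-rule — branch into \lnot Q  //  \lnot Q.
          branch 2.2.1 (add \lnot Q):
            \lnot (\lnot P \land R): β-rule — branch into \lnot \lnot P  //  \lnot R.
              branch 2.2.1.1 (add \lnot \lnot P):
                ○ open, literals {P=T, Q=F}.
              branch 2.2.1.2 (add \lnot R):
                ○ open, literals {Q=F, R=F}.
          branch 2.2.2 (add \lnot Q):
            \lnot (\lnot P \land R): β-rule — branch into \lnot \lnot P  //  \lnot R.
              branch 2.2.2.1 (add \lnot \lnot P):
                ○ open, literals {P=T, Q=F}.
              branch 2.2.2.2 (add \lnot R):
                ○ open, literals {Q=F, R=F}.
1 branch closed, 8 open.
Each open branch fixes some atoms; the unmentioned ones are free. Counting distinct full assignments: branch {Q=F, R=F} (P) contributes 2 new; branch {Q=F, R=F} (P) contributes 0 new; branch {Q=F, R=F} (P) contributes 0 new; branch {Q=F, R=F} (P) contributes 0 new; branch {P=T, Q=F} (R) contributes 1 new; branch {Q=F, R=F} (P) contributes 0 new; branch {P=T, Q=F} (R) contributes 0 new; branch {Q=F, R=F} (P) contributes 0 new. Total: 3.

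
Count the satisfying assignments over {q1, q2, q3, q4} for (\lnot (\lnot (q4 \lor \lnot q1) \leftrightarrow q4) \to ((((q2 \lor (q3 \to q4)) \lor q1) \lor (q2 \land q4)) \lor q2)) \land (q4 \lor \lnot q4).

Initial set: {((\lnot (\lnot (q4 \lor \lnot q1) \leftrightarrow q4) \to ((((q2 \lor (q3 \to q4)) \lor q1) \lor (q2 \land q4)) \lor q2)) \land (q4 \lor \lnot q4))}.
((\lnot (\lnot (q4 \lor \lnot q1) \leftrightarrow q4) \to ((((q2 \lor (q3 \to q4)) \lor q1) \lor (q2 \land q4)) \lor q2)) \land (q4 \lor \lnot q4)): α-rule — add (\lnot (\lnot (q4 \lor \lnot q1) \leftrightarrow q4) \to ((((q2 \lor (q3 \to q4)) \lor q1) \lor (q2 \land q4)) \lor q2)), (q4 \lor \lnot q4).
(\lnot (\lnot (q4 \lor \lnot q1) \leftrightarrow q4) \to ((((q2 \lor (q3 \to q4)) \lor q1) \lor (q2 \land q4)) \lor q2)): β-rule — branch into \lnot \lnot (\lnot (q4 \lor \lnot q1) \leftrightarrow q4)  //  ((((q2 \lor (q3 \to q4)) \lor q1) \lor (q2 \land q4)) \lor q2).
  branch 1 (add \lnot \lnot (\lnot (q4 \lor \lnot q1) \leftrightarrow q4)):
    (q4 \lor \lnot q4): β-rule — branch into q4  //  \lnot q4.
      branch 1.1 (add q4):
        \lnot \lnot (\lnot (q4 \lor \lnot q1) \leftrightarrow q4): β-rule — branch into \lnot (q4 \lor \lnot q1), q4  //  \lnot \lnot (q4 \lor \lnot q1), \lnot q4.
          branch 1.1.1 (add \lnot (q4 \lor \lnot q1), q4):
            \lnot (q4 \lor \lnot q1): α-rule — add \lnot q4, \lnot \lnot q1.
            × closes — contains both q4 and \lnot q4.
          branch 1.1.2 (add \lnot \lnot (q4 \lor \lnot q1), \lnot q4):
            × closes — contains both q4 and \lnot q4.
      branch 1.2 (add \lnot q4):
        \lnot \lnot (\lnot (q4 \lor \lnot q1) \leftrightarrow q4): β-rule — branch into \lnot (q4 \lor \lnot q1), q4  //  \lnot \lnot (q4 \lor \lnot q1), \lnot q4.
          branch 1.2.1 (add \lnot (q4 \lor \lnot q1), q4):
            × closes — contains both q4 and \lnot q4.
          branch 1.2.2 (add \lnot \lnot (q4 \lor \lnot q1), \lnot q4):
            \lnot \lnot (q4 \lor \lnot q1): β-rule — branch into q4  //  \lnot q1.
              branch 1.2.2.1 (add q4):
                × closes — contains both q4 and \lnot q4.
              branch 1.2.2.2 (add \lnot q1):
                ○ open, literals {q1=false, q4=false}.
  branch 2 (add ((((q2 \lor (q3 \to q4)) \lor q1) \lor (q2 \land q4)) \lor q2)):
    (q4 \lor \lnot q4): β-rule — branch into q4  //  \lnot q4.
      branch 2.1 (add q4):
        ((((q2 \lor (q3 \to q4)) \lor q1) \lor (q2 \land q4)) \lor q2): β-rule — branch into (((q2 \lor (q3 \to q4)) \lor q1) \lor (q2 \land q4))  //  q2.
          branch 2.1.1 (add (((q2 \lor (q3 \to q4)) \lor q1) \lor (q2 \land q4))):
            (((q2 \lor (q3 \to q4)) \lor q1) \lor (q2 \land q4)): β-rule — branch into ((q2 \lor (q3 \to q4)) \lor q1)  //  (q2 \land q4).
              branch 2.1.1.1 (add ((q2 \lor (q3 \to q4)) \lor q1)):
                ((q2 \lor (q3 \to q4)) \lor q1): β-rule — branch into (q2 \lor (q3 \to q4))  //  q1.
                  branch 2.1.1.1.1 (add (q2 \lor (q3 \to q4))):
                    (q2 \lor (q3 \to q4)): β-rule — branch into q2  //  (q3 \to q4).
                      branch 2.1.1.1.1.1 (add q2):
                        ○ open, literals {q2=true, q4=true}.
                      branch 2.1.1.1.1.2 (add (q3 \to q4)):
                        (q3 \to q4): β-rule — branch into \lnot q3  //  q4.
                          branch 2.1.1.1.1.2.1 (add \lnot q3):
                            ○ open, literals {q3=false, q4=true}.
                          branch 2.1.1.1.1.2.2 (add q4):
                            ○ open, literals {q4=true}.
                  branch 2.1.1.1.2 (add q1):
                    ○ open, literals {q1=true, q4=true}.
              branch 2.1.1.2 (add (q2 \land q4)):
                (q2 \land q4): α-rule — add q2, q4.
                ○ open, literals {q2=true, q4=true}.
          branch 2.1.2 (add q2):
            ○ open, literals {q2=true, q4=true}.
      branch 2.2 (add \lnot q4):
        ((((q2 \lor (q3 \to q4)) \lor q1) \lor (q2 \land q4)) \lor q2): β-rule — branch into (((q2 \lor (q3 \to q4)) \lor q1) \lor (q2 \land q4))  //  q2.
          branch 2.2.1 (add (((q2 \lor (q3 \to q4)) \lor q1) \lor (q2 \land q4))):
            (((q2 \lor (q3 \to q4)) \lor q1) \lor (q2 \land q4)): β-rule — branch into ((q2 \lor (q3 \to q4)) \lor q1)  //  (q2 \land q4).
              branch 2.2.1.1 (add ((q2 \lor (q3 \to q4)) \lor q1)):
                ((q2 \lor (q3 \to q4)) \lor q1): β-rule — branch into (q2 \lor (q3 \to q4))  //  q1.
                  branch 2.2.1.1.1 (add (q2 \lor (q3 \to q4))):
                    (q2 \lor (q3 \to q4)): β-rule — branch into q2  //  (q3 \to q4).
                      branch 2.2.1.1.1.1 (add q2):
                        ○ open, literals {q2=true, q4=false}.
                      branch 2.2.1.1.1.2 (add (q3 \to q4)):
                        (q3 \to q4): β-rule — branch into \lnot q3  //  q4.
                          branch 2.2.1.1.1.2.1 (add \lnot q3):
                            ○ open, literals {q3=false, q4=false}.
                          branch 2.2.1.1.1.2.2 (add q4):
                            × closes — contains both q4 and \lnot q4.
                  branch 2.2.1.1.2 (add q1):
                    ○ open, literals {q1=true, q4=false}.
              branch 2.2.1.2 (add (q2 \land q4)):
                (q2 \land q4): α-rule — add q2, q4.
                × closes — contains both q4 and \lnot q4.
          branch 2.2.2 (add q2):
            ○ open, literals {q2=true, q4=false}.
6 branches closed, 11 open.
Each open branch fixes some atoms; the unmentioned ones are free. Counting distinct full assignments: branch {q1=false, q4=false} (q2, q3) contributes 4 new; branch {q2=true, q4=true} (q1, q3) contributes 4 new; branch {q3=false, q4=true} (q1, q2) contributes 2 new; branch {q4=true} (q1, q2, q3) contributes 2 new; branch {q1=true, q4=true} (q2, q3) contributes 0 new; branch {q2=true, q4=true} (q1, q3) contributes 0 new; branch {q2=true, q4=true} (q1, q3) contributes 0 new; branch {q2=true, q4=false} (q1, q3) contributes 2 new; branch {q3=false, q4=false} (q1, q2) contributes 1 new; branch {q1=true, q4=false} (q2, q3) contributes 1 new; branch {q2=true, q4=false} (q1, q3) contributes 0 new. Total: 16.

16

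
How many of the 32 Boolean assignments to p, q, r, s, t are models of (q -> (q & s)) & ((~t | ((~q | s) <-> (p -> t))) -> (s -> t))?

Initial set: {((q -> (q & s)) & ((~t | ((~q | s) <-> (p -> t))) -> (s -> t)))}.
((q -> (q & s)) & ((~t | ((~q | s) <-> (p -> t))) -> (s -> t))): α-rule — add (q -> (q & s)), ((~t | ((~q | s) <-> (p -> t))) -> (s -> t)).
(q -> (q & s)): β-rule — branch into ~q  //  (q & s).
  branch 1 (add ~q):
    ((~t | ((~q | s) <-> (p -> t))) -> (s -> t)): β-rule — branch into ~(~t | ((~q | s) <-> (p -> t)))  //  (s -> t).
      branch 1.1 (add ~(~t | ((~q | s) <-> (p -> t)))):
        ~(~t | ((~q | s) <-> (p -> t))): α-rule — add ~~t, ~((~q | s) <-> (p -> t)).
        ~((~q | s) <-> (p -> t)): β-rule — branch into (~q | s), ~(p -> t)  //  ~(~q | s), (p -> t).
          branch 1.1.1 (add (~q | s), ~(p -> t)):
            ~(p -> t): α-rule — add p, ~t.
            × closes — contains both t and ~t.
          branch 1.1.2 (add ~(~q | s), (p -> t)):
            ~(~q | s): α-rule — add ~~q, ~s.
            × closes — contains both q and ~q.
      branch 1.2 (add (s -> t)):
        (s -> t): β-rule — branch into ~s  //  t.
          branch 1.2.1 (add ~s):
            ○ open, literals {q=false, s=false}.
          branch 1.2.2 (add t):
            ○ open, literals {q=false, t=true}.
  branch 2 (add (q & s)):
    (q & s): α-rule — add q, s.
    ((~t | ((~q | s) <-> (p -> t))) -> (s -> t)): β-rule — branch into ~(~t | ((~q | s) <-> (p -> t)))  //  (s -> t).
      branch 2.1 (add ~(~t | ((~q | s) <-> (p -> t)))):
        ~(~t | ((~q | s) <-> (p -> t))): α-rule — add ~~t, ~((~q | s) <-> (p -> t)).
        ~((~q | s) <-> (p -> t)): β-rule — branch into (~q | s), ~(p -> t)  //  ~(~q | s), (p -> t).
          branch 2.1.1 (add (~q | s), ~(p -> t)):
            ~(p -> t): α-rule — add p, ~t.
            × closes — contains both t and ~t.
          branch 2.1.2 (add ~(~q | s), (p -> t)):
            ~(~q | s): α-rule — add ~~q, ~s.
            × closes — contains both s and ~s.
      branch 2.2 (add (s -> t)):
        (s -> t): β-rule — branch into ~s  //  t.
          branch 2.2.1 (add ~s):
            × closes — contains both s and ~s.
          branch 2.2.2 (add t):
            ○ open, literals {q=true, s=true, t=true}.
5 branches closed, 3 open.
Each open branch fixes some atoms; the unmentioned ones are free. Counting distinct full assignments: branch {q=false, s=false} (p, r, t) contributes 8 new; branch {q=false, t=true} (p, r, s) contributes 4 new; branch {q=true, s=true, t=true} (p, r) contributes 4 new. Total: 16.

16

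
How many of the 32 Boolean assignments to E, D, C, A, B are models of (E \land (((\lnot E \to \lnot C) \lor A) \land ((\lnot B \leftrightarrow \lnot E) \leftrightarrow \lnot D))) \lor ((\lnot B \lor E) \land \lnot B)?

Initial set: {((E \land (((\lnot E \to \lnot C) \lor A) \land ((\lnot B \leftrightarrow \lnot E) \leftrightarrow \lnot D))) \lor ((\lnot B \lor E) \land \lnot B))}.
((E \land (((\lnot E \to \lnot C) \lor A) \land ((\lnot B \leftrightarrow \lnot E) \leftrightarrow \lnot D))) \lor ((\lnot B \lor E) \land \lnot B)): β-rule — branch into (E \land (((\lnot E \to \lnot C) \lor A) \land ((\lnot B \leftrightarrow \lnot E) \leftrightarrow \lnot D)))  //  ((\lnot B \lor E) \land \lnot B).
  branch 1 (add (E \land (((\lnot E \to \lnot C) \lor A) \land ((\lnot B \leftrightarrow \lnot E) \leftrightarrow \lnot D)))):
    (E \land (((\lnot E \to \lnot C) \lor A) \land ((\lnot B \leftrightarrow \lnot E) \leftrightarrow \lnot D))): α-rule — add E, (((\lnot E \to \lnot C) \lor A) \land ((\lnot B \leftrightarrow \lnot E) \leftrightarrow \lnot D)).
    (((\lnot E \to \lnot C) \lor A) \land ((\lnot B \leftrightarrow \lnot E) \leftrightarrow \lnot D)): α-rule — add ((\lnot E \to \lnot C) \lor A), ((\lnot B \leftrightarrow \lnot E) \leftrightarrow \lnot D).
    ((\lnot E \to \lnot C) \lor A): β-rule — branch into (\lnot E \to \lnot C)  //  A.
      branch 1.1 (add (\lnot E \to \lnot C)):
        ((\lnot B \leftrightarrow \lnot E) \leftrightarrow \lnot D): β-rule — branch into (\lnot B \leftrightarrow \lnot E), \lnot D  //  \lnot (\lnot B \leftrightarrow \lnot E), \lnot \lnot D.
          branch 1.1.1 (add (\lnot B \leftrightarrow \lnot E), \lnot D):
            (\lnot E \to \lnot C): β-rule — branch into \lnot \lnot E  //  \lnot C.
              branch 1.1.1.1 (add \lnot \lnot E):
                (\lnot B \leftrightarrow \lnot E): β-rule — branch into \lnot B, \lnot E  //  \lnot \lnot B, \lnot \lnot E.
                  branch 1.1.1.1.1 (add \lnot B, \lnot E):
                    × closes — contains both E and \lnot E.
                  branch 1.1.1.1.2 (add \lnot \lnot B, \lnot \lnot E):
                    ○ open, literals {B=T, D=F, E=T}.
              branch 1.1.1.2 (add \lnot C):
                (\lnot B \leftrightarrow \lnot E): β-rule — branch into \lnot B, \lnot E  //  \lnot \lnot B, \lnot \lnot E.
                  branch 1.1.1.2.1 (add \lnot B, \lnot E):
                    × closes — contains both E and \lnot E.
                  branch 1.1.1.2.2 (add \lnot \lnot B, \lnot \lnot E):
                    ○ open, literals {B=T, C=F, D=F, E=T}.
          branch 1.1.2 (add \lnot (\lnot B \leftrightarrow \lnot E), \lnot \lnot D):
            (\lnot E \to \lnot C): β-rule — branch into \lnot \lnot E  //  \lnot C.
              branch 1.1.2.1 (add \lnot \lnot E):
                \lnot (\lnot B \leftrightarrow \lnot E): β-rule — branch into \lnot B, \lnot \lnot E  //  \lnot \lnot B, \lnot E.
                  branch 1.1.2.1.1 (add \lnot B, \lnot \lnot E):
                    ○ open, literals {B=F, D=T, E=T}.
                  branch 1.1.2.1.2 (add \lnot \lnot B, \lnot E):
                    × closes — contains both E and \lnot E.
              branch 1.1.2.2 (add \lnot C):
                \lnot (\lnot B \leftrightarrow \lnot E): β-rule — branch into \lnot B, \lnot \lnot E  //  \lnot \lnot B, \lnot E.
                  branch 1.1.2.2.1 (add \lnot B, \lnot \lnot E):
                    ○ open, literals {B=F, C=F, D=T, E=T}.
                  branch 1.1.2.2.2 (add \lnot \lnot B, \lnot E):
                    × closes — contains both E and \lnot E.
      branch 1.2 (add A):
        ((\lnot B \leftrightarrow \lnot E) \leftrightarrow \lnot D): β-rule — branch into (\lnot B \leftrightarrow \lnot E), \lnot D  //  \lnot (\lnot B \leftrightarrow \lnot E), \lnot \lnot D.
          branch 1.2.1 (add (\lnot B \leftrightarrow \lnot E), \lnot D):
            (\lnot B \leftrightarrow \lnot E): β-rule — branch into \lnot B, \lnot E  //  \lnot \lnot B, \lnot \lnot E.
              branch 1.2.1.1 (add \lnot B, \lnot E):
                × closes — contains both E and \lnot E.
              branch 1.2.1.2 (add \lnot \lnot B, \lnot \lnot E):
                ○ open, literals {A=T, B=T, D=F, E=T}.
          branch 1.2.2 (add \lnot (\lnot B \leftrightarrow \lnot E), \lnot \lnot D):
            \lnot (\lnot B \leftrightarrow \lnot E): β-rule — branch into \lnot B, \lnot \lnot E  //  \lnot \lnot B, \lnot E.
              branch 1.2.2.1 (add \lnot B, \lnot \lnot E):
                ○ open, literals {A=T, B=F, D=T, E=T}.
              branch 1.2.2.2 (add \lnot \lnot B, \lnot E):
                × closes — contains both E and \lnot E.
  branch 2 (add ((\lnot B \lor E) \land \lnot B)):
    ((\lnot B \lor E) \land \lnot B): α-rule — add (\lnot B \lor E), \lnot B.
    (\lnot B \lor E): β-rule — branch into \lnot B  //  E.
      branch 2.1 (add \lnot B):
        ○ open, literals {B=F}.
      branch 2.2 (add E):
        ○ open, literals {B=F, E=T}.
6 branches closed, 8 open.
Each open branch fixes some atoms; the unmentioned ones are free. Counting distinct full assignments: branch {B=T, D=F, E=T} (C, A) contributes 4 new; branch {B=T, C=F, D=F, E=T} (A) contributes 0 new; branch {B=F, D=T, E=T} (C, A) contributes 4 new; branch {B=F, C=F, D=T, E=T} (A) contributes 0 new; branch {A=T, B=T, D=F, E=T} (C) contributes 0 new; branch {A=T, B=F, D=T, E=T} (C) contributes 0 new; branch {B=F} (E, D, C, A) contributes 12 new; branch {B=F, E=T} (D, C, A) contributes 0 new. Total: 20.

20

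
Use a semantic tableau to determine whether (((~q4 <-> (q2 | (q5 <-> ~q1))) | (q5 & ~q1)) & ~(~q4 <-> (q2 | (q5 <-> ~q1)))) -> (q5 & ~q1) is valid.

Assume the negation and expand:
Initial set: {~((((~q4 <-> (q2 | (q5 <-> ~q1))) | (q5 & ~q1)) & ~(~q4 <-> (q2 | (q5 <-> ~q1)))) -> (q5 & ~q1))}.
~((((~q4 <-> (q2 | (q5 <-> ~q1))) | (q5 & ~q1)) & ~(~q4 <-> (q2 | (q5 <-> ~q1)))) -> (q5 & ~q1)): α-rule — add (((~q4 <-> (q2 | (q5 <-> ~q1))) | (q5 & ~q1)) & ~(~q4 <-> (q2 | (q5 <-> ~q1)))), ~(q5 & ~q1).
(((~q4 <-> (q2 | (q5 <-> ~q1))) | (q5 & ~q1)) & ~(~q4 <-> (q2 | (q5 <-> ~q1)))): α-rule — add ((~q4 <-> (q2 | (q5 <-> ~q1))) | (q5 & ~q1)), ~(~q4 <-> (q2 | (q5 <-> ~q1))).
~(q5 & ~q1): β-rule — branch into ~q5  //  ~~q1.
  branch 1 (add ~q5):
    ((~q4 <-> (q2 | (q5 <-> ~q1))) | (q5 & ~q1)): β-rule — branch into (~q4 <-> (q2 | (q5 <-> ~q1)))  //  (q5 & ~q1).
      branch 1.1 (add (~q4 <-> (q2 | (q5 <-> ~q1)))):
        ~(~q4 <-> (q2 | (q5 <-> ~q1))): β-rule — branch into ~q4, ~(q2 | (q5 <-> ~q1))  //  ~~q4, (q2 | (q5 <-> ~q1)).
          branch 1.1.1 (add ~q4, ~(q2 | (q5 <-> ~q1))):
            ~(q2 | (q5 <-> ~q1)): α-rule — add ~q2, ~(q5 <-> ~q1).
            (~q4 <-> (q2 | (q5 <-> ~q1))): β-rule — branch into ~q4, (q2 | (q5 <-> ~q1))  //  ~~q4, ~(q2 | (q5 <-> ~q1)).
              branch 1.1.1.1 (add ~q4, (q2 | (q5 <-> ~q1))):
                ~(q5 <-> ~q1): β-rule — branch into q5, ~~q1  //  ~q5, ~q1.
                  branch 1.1.1.1.1 (add q5, ~~q1):
                    × closes — contains both q5 and ~q5.
                  branch 1.1.1.1.2 (add ~q5, ~q1):
                    (q2 | (q5 <-> ~q1)): β-rule — branch into q2  //  (q5 <-> ~q1).
                      branch 1.1.1.1.2.1 (add q2):
                        × closes — contains both q2 and ~q2.
                      branch 1.1.1.1.2.2 (add (q5 <-> ~q1)):
                        (q5 <-> ~q1): β-rule — branch into q5, ~q1  //  ~q5, ~~q1.
                          branch 1.1.1.1.2.2.1 (add q5, ~q1):
                            × closes — contains both q5 and ~q5.
                          branch 1.1.1.1.2.2.2 (add ~q5, ~~q1):
                            × closes — contains both q1 and ~q1.
              branch 1.1.1.2 (add ~~q4, ~(q2 | (q5 <-> ~q1))):
                × closes — contains both q4 and ~q4.
          branch 1.1.2 (add ~~q4, (q2 | (q5 <-> ~q1))):
            (~q4 <-> (q2 | (q5 <-> ~q1))): β-rule — branch into ~q4, (q2 | (q5 <-> ~q1))  //  ~~q4, ~(q2 | (q5 <-> ~q1)).
              branch 1.1.2.1 (add ~q4, (q2 | (q5 <-> ~q1))):
                × closes — contains both q4 and ~q4.
              branch 1.1.2.2 (add ~~q4, ~(q2 | (q5 <-> ~q1))):
                ~(q2 | (q5 <-> ~q1)): α-rule — add ~q2, ~(q5 <-> ~q1).
                (q2 | (q5 <-> ~q1)): β-rule — branch into q2  //  (q5 <-> ~q1).
                  branch 1.1.2.2.1 (add q2):
                    × closes — contains both q2 and ~q2.
                  branch 1.1.2.2.2 (add (q5 <-> ~q1)):
                    ~(q5 <-> ~q1): β-rule — branch into q5, ~~q1  //  ~q5, ~q1.
                      branch 1.1.2.2.2.1 (add q5, ~~q1):
                        × closes — contains both q5 and ~q5.
                      branch 1.1.2.2.2.2 (add ~q5, ~q1):
                        (q5 <-> ~q1): β-rule — branch into q5, ~q1  //  ~q5, ~~q1.
                          branch 1.1.2.2.2.2.1 (add q5, ~q1):
                            × closes — contains both q5 and ~q5.
                          branch 1.1.2.2.2.2.2 (add ~q5, ~~q1):
                            × closes — contains both q1 and ~q1.
      branch 1.2 (add (q5 & ~q1)):
        (q5 & ~q1): α-rule — add q5, ~q1.
        × closes — contains both q5 and ~q5.
  branch 2 (add ~~q1):
    ((~q4 <-> (q2 | (q5 <-> ~q1))) | (q5 & ~q1)): β-rule — branch into (~q4 <-> (q2 | (q5 <-> ~q1)))  //  (q5 & ~q1).
      branch 2.1 (add (~q4 <-> (q2 | (q5 <-> ~q1)))):
        ~(~q4 <-> (q2 | (q5 <-> ~q1))): β-rule — branch into ~q4, ~(q2 | (q5 <-> ~q1))  //  ~~q4, (q2 | (q5 <-> ~q1)).
          branch 2.1.1 (add ~q4, ~(q2 | (q5 <-> ~q1))):
            ~(q2 | (q5 <-> ~q1)): α-rule — add ~q2, ~(q5 <-> ~q1).
            (~q4 <-> (q2 | (q5 <-> ~q1))): β-rule — branch into ~q4, (q2 | (q5 <-> ~q1))  //  ~~q4, ~(q2 | (q5 <-> ~q1)).
              branch 2.1.1.1 (add ~q4, (q2 | (q5 <-> ~q1))):
                ~(q5 <-> ~q1): β-rule — branch into q5, ~~q1  //  ~q5, ~q1.
                  branch 2.1.1.1.1 (add q5, ~~q1):
                    (q2 | (q5 <-> ~q1)): β-rule — branch into q2  //  (q5 <-> ~q1).
                      branch 2.1.1.1.1.1 (add q2):
                        × closes — contains both q2 and ~q2.
                      branch 2.1.1.1.1.2 (add (q5 <-> ~q1)):
                        (q5 <-> ~q1): β-rule — branch into q5, ~q1  //  ~q5, ~~q1.
                          branch 2.1.1.1.1.2.1 (add q5, ~q1):
                            × closes — contains both q1 and ~q1.
                          branch 2.1.1.1.1.2.2 (add ~q5, ~~q1):
                            × closes — contains both q5 and ~q5.
                  branch 2.1.1.1.2 (add ~q5, ~q1):
                    × closes — contains both q1 and ~q1.
              branch 2.1.1.2 (add ~~q4, ~(q2 | (q5 <-> ~q1))):
                × closes — contains both q4 and ~q4.
          branch 2.1.2 (add ~~q4, (q2 | (q5 <-> ~q1))):
            (~q4 <-> (q2 | (q5 <-> ~q1))): β-rule — branch into ~q4, (q2 | (q5 <-> ~q1))  //  ~~q4, ~(q2 | (q5 <-> ~q1)).
              branch 2.1.2.1 (add ~q4, (q2 | (q5 <-> ~q1))):
                × closes — contains both q4 and ~q4.
              branch 2.1.2.2 (add ~~q4, ~(q2 | (q5 <-> ~q1))):
                ~(q2 | (q5 <-> ~q1)): α-rule — add ~q2, ~(q5 <-> ~q1).
                (q2 | (q5 <-> ~q1)): β-rule — branch into q2  //  (q5 <-> ~q1).
                  branch 2.1.2.2.1 (add q2):
                    × closes — contains both q2 and ~q2.
                  branch 2.1.2.2.2 (add (q5 <-> ~q1)):
                    ~(q5 <-> ~q1): β-rule — branch into q5, ~~q1  //  ~q5, ~q1.
                      branch 2.1.2.2.2.1 (add q5, ~~q1):
                        (q5 <-> ~q1): β-rule — branch into q5, ~q1  //  ~q5, ~~q1.
                          branch 2.1.2.2.2.1.1 (add q5, ~q1):
                            × closes — contains both q1 and ~q1.
                          branch 2.1.2.2.2.1.2 (add ~q5, ~~q1):
                            × closes — contains both q5 and ~q5.
                      branch 2.1.2.2.2.2 (add ~q5, ~q1):
                        × closes — contains both q1 and ~q1.
      branch 2.2 (add (q5 & ~q1)):
        (q5 & ~q1): α-rule — add q5, ~q1.
        × closes — contains both q1 and ~q1.
All 22 branches close.
Every branch closed, so the negation is unsatisfiable and the formula is valid.

Valid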